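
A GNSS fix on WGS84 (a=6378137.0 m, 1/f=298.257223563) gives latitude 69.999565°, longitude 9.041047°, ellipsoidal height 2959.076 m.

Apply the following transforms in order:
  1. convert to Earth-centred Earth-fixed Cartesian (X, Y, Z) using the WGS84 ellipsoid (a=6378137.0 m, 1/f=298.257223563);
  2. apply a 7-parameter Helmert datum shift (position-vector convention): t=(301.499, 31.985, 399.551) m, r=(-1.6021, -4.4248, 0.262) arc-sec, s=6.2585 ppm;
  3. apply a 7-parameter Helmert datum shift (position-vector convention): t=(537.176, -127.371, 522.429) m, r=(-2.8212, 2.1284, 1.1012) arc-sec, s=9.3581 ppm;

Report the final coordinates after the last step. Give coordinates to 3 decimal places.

start: φ=69.999565°, λ=9.041047°, h=2959.076 m
→ ECEF (a=6378137.000, f=1/298.257223563): X=2161789.4194, Y=343981.5557, Z=5973804.0231
→ Helmert 7p (PV): X=2161975.8599, Y=344064.8394, Z=5974284.6644
→ Helmert 7p (PV): X=2162593.0789, Y=344033.9451, Z=5974835.9862

X=2162593.079 m, Y=344033.945 m, Z=5974835.986 m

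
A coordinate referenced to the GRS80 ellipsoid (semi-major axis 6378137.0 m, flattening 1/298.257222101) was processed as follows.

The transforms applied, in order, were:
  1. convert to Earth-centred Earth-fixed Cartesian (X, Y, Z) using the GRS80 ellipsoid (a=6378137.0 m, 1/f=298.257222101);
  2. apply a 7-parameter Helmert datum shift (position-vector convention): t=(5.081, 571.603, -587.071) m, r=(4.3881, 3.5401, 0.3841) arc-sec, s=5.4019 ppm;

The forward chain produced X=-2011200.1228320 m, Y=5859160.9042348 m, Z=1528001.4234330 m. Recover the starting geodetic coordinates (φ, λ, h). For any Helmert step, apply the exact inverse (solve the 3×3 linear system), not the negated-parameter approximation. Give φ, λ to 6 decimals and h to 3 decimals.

φ=13.950611°, λ=108.946947°, h=3077.169 m

start: X=-2011200.1228, Y=5859160.9042, Z=1528001.4234 m
→ Helmert⁻¹: X=-2011209.6620, Y=5858593.9149, Z=1528421.0827
→ geod (Bowring, a=6378137.000): φ=13.95061100°, λ=108.94694700°, h=3077.1690 m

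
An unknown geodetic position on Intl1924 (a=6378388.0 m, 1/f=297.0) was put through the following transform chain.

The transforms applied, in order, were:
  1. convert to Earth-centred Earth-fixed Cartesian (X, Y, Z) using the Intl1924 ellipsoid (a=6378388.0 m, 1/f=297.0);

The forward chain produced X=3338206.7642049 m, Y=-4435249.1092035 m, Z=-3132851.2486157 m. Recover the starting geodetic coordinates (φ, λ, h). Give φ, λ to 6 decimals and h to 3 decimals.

φ=-29.604449°, λ=-53.032916°, h=971.981 m

start: X=3338206.7642, Y=-4435249.1092, Z=-3132851.2486 m
→ geod (Bowring, a=6378388.000): φ=-29.60444900°, λ=-53.03291600°, h=971.9810 m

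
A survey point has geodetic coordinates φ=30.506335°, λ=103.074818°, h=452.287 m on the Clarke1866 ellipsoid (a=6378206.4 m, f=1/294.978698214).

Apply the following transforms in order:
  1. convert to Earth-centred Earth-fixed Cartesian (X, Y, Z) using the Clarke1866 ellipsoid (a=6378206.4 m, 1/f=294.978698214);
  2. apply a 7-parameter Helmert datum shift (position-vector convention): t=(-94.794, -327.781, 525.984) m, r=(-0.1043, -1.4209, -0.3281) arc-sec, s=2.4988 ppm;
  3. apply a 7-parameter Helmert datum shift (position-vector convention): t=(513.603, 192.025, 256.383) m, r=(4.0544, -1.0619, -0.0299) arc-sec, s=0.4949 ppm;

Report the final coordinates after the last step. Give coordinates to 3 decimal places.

start: φ=30.506335°, λ=103.074818°, h=452.287 m
→ ECEF (a=6378206.400, f=1/294.978698214): X=-1244336.0737, Y=5357881.9100, Z=3218914.4251
→ Helmert 7p (PV): X=-1244447.6287, Y=5357571.1243, Z=3219437.1714
→ Helmert 7p (PV): X=-1243950.4393, Y=5357702.6990, Z=3219794.0509

X=-1243950.439 m, Y=5357702.699 m, Z=3219794.051 m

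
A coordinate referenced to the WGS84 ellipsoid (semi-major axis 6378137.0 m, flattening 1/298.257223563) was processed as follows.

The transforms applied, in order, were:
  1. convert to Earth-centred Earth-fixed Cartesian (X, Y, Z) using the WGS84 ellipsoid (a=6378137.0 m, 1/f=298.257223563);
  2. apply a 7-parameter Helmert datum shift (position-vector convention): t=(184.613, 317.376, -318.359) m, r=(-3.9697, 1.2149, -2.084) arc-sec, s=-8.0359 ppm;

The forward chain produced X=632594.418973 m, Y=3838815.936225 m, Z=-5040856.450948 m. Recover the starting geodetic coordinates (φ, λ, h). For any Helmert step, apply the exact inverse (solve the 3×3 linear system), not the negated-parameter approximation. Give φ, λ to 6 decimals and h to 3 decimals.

φ=-52.524105°, λ=80.644690°, h=2525.118 m

start: X=632594.4190, Y=3838815.9362, Z=-5040856.4509 m
→ Helmert⁻¹: X=632405.7929, Y=3838632.8035, Z=-5040500.9957
→ geod (Bowring, a=6378137.000): φ=-52.52410500°, λ=80.64469000°, h=2525.1180 m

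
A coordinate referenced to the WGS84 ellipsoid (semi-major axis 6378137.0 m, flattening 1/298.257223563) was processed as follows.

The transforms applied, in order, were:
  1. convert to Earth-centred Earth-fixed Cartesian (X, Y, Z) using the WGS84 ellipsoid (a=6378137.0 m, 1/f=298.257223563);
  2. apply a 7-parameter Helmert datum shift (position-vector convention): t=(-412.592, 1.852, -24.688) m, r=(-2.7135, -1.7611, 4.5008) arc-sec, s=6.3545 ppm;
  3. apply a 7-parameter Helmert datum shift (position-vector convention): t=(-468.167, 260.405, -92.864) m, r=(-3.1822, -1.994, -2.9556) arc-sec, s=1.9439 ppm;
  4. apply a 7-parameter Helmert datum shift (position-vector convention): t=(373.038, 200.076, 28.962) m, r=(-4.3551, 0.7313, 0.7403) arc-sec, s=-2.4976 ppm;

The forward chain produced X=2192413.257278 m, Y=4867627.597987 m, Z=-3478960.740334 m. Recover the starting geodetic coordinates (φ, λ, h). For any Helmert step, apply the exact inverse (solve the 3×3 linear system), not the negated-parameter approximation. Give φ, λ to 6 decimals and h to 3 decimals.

start: X=2192413.2573, Y=4867627.5980, Z=-3478960.7403 m
→ Helmert⁻¹: X=2192075.4982, Y=4867505.2650, Z=-3478887.8465
→ Helmert⁻¹: X=2192436.0289, Y=4867320.4834, Z=-3478734.3230
→ Helmert⁻¹: X=2192911.1923, Y=4867285.6148, Z=-3478642.2217
→ geod (Bowring, a=6378137.000): φ=-33.26521800°, λ=65.74648800°, h=94.2260 m

φ=-33.265218°, λ=65.746488°, h=94.226 m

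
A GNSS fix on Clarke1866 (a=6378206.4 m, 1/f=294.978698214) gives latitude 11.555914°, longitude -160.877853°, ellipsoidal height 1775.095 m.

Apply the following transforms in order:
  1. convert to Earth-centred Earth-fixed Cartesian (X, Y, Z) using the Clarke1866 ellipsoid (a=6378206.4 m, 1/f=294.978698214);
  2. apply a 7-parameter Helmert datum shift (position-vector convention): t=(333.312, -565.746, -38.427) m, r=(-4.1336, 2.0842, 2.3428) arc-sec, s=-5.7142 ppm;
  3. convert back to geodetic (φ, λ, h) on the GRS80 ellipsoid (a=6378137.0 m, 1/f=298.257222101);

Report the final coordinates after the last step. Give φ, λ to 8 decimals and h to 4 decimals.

φ=11.55589622°, λ=-160.87148410°, h=1664.0385 m

start: φ=11.555914°, λ=-160.877853°, h=1775.095 m
→ ECEF (a=6378206.400, f=1/294.978698214): X=-5906562.7146, Y=-2047887.9459, Z=1269588.2687
→ Helmert 7p (PV): X=-5906159.5626, Y=-2048483.6347, Z=1269643.3094
→ geod (Bowring, a=6378137.000): φ=11.55589622°, λ=-160.87148410°, h=1664.0385 m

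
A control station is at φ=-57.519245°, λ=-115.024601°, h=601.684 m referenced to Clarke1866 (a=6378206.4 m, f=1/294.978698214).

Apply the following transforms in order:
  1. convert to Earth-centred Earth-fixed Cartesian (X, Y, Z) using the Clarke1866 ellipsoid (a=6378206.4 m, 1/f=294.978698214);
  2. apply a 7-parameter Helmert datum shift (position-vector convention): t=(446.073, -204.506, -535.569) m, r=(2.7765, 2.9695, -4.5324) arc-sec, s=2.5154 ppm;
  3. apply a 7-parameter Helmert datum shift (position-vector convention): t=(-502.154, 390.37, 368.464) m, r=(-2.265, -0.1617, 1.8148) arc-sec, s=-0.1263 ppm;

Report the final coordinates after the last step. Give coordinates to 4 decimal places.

X=-1452697.3470 m, Y=-3111247.9996 m, Z=-5357649.2747 m

start: φ=-57.519245°, λ=-115.024601°, h=601.684 m
→ ECEF (a=6378206.400, f=1/294.978698214): X=-1452523.8731, Y=-3111458.8497, Z=-5357481.4283
→ Helmert 7p (PV): X=-1452226.9536, Y=-3111567.1484, Z=-5358051.4451
→ Helmert 7p (PV): X=-1452697.3470, Y=-3111247.9996, Z=-5357649.2747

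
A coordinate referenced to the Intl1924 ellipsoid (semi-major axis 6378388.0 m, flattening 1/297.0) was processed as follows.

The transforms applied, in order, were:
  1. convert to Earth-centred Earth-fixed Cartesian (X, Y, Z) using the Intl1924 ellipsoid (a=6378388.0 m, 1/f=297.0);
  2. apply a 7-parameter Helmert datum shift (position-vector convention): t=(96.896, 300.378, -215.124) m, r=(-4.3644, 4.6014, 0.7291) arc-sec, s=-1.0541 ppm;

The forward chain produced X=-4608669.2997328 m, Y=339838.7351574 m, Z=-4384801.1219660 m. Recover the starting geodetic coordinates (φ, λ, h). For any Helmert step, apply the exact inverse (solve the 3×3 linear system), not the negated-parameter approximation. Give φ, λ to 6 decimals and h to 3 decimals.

φ=-43.688761°, λ=175.785062°, h=2111.197 m

start: X=-4608669.2997, Y=339838.7352, Z=-4384801.1220 m
→ Helmert⁻¹: X=-4608672.0387, Y=339647.7822, Z=-4384686.2443
→ geod (Bowring, a=6378388.000): φ=-43.68876100°, λ=175.78506200°, h=2111.1970 m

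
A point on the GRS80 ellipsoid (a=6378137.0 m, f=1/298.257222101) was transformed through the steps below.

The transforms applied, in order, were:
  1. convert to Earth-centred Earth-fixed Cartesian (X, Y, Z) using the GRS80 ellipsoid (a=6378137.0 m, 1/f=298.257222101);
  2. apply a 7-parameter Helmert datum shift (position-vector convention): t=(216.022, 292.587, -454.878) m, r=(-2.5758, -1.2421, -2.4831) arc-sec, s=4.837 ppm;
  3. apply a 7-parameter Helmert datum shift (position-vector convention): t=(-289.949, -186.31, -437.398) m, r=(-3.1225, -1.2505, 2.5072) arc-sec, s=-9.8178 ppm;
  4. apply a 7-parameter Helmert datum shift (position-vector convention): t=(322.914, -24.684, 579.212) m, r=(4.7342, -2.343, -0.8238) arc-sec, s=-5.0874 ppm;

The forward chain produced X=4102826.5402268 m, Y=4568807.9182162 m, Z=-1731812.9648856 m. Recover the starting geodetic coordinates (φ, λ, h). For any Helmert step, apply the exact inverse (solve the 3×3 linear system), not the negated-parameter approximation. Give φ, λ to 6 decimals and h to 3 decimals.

φ=-15.849136°, λ=48.077678°, h=3360.568 m

start: X=4102826.5402, Y=4568807.9182, Z=-1731812.9649 m
→ Helmert⁻¹: X=4102486.5696, Y=4568832.4651, Z=-1732552.4553
→ Helmert⁻¹: X=4102861.8361, Y=4569039.9828, Z=-1732087.7695
→ Helmert⁻¹: X=4102560.5412, Y=4568796.3090, Z=-1731592.1663
→ geod (Bowring, a=6378137.000): φ=-15.84913600°, λ=48.07767800°, h=3360.5680 m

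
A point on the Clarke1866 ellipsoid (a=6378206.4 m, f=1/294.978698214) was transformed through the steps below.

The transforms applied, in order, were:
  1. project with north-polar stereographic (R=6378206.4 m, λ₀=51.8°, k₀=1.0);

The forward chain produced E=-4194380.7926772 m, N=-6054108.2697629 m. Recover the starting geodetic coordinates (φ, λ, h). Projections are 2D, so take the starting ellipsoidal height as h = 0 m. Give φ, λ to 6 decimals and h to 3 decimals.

start: E=-4194380.7927, N=-6054108.2698 m
→ stereo⁻¹: φ=29.99861200°, λ=17.08517800°

φ=29.998612°, λ=17.085178°, h=0.000 m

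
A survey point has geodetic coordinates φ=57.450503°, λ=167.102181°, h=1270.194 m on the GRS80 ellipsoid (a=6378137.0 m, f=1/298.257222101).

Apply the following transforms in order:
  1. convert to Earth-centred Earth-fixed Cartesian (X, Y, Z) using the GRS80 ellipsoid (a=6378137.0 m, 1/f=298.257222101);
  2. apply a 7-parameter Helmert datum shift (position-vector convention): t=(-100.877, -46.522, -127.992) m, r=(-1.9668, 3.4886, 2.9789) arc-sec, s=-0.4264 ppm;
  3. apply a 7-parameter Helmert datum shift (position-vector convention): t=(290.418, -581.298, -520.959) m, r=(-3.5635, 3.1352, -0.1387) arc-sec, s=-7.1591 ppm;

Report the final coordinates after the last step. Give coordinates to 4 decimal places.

X=-3353309.2561 m, Y=767425.9095 m, Z=5353527.0408 m

start: φ=57.450503°, λ=167.102181°, h=1270.194 m
→ ECEF (a=6378137.000, f=1/298.257222101): X=-3353685.5978, Y=767962.1827, Z=5354129.4974
→ Helmert 7p (PV): X=-3353705.5803, Y=767917.9523, Z=5354048.6212
→ Helmert 7p (PV): X=-3353309.2561, Y=767425.9095, Z=5353527.0408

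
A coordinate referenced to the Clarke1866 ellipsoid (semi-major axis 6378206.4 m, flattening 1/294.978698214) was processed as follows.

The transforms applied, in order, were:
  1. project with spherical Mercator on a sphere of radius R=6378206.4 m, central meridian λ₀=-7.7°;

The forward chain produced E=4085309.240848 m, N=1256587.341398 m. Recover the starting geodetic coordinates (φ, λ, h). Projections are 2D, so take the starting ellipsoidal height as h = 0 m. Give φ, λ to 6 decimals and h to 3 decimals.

φ=11.215672°, λ=28.998558°, h=0.000 m

start: E=4085309.2408, N=1256587.3414 m
→ merc⁻¹: φ=11.21567200°, λ=28.99855800°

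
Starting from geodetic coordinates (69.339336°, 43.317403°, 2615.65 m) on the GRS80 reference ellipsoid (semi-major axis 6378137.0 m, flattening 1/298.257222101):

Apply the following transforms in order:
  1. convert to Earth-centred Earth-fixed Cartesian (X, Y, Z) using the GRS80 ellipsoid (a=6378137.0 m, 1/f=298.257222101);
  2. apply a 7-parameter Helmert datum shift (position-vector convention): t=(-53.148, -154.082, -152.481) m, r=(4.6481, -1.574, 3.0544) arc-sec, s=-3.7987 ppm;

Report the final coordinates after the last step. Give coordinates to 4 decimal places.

start: φ=69.339336°, λ=43.317403°, h=2615.650 m
→ ECEF (a=6378137.000, f=1/298.257222101): X=1642812.1545, Y=1549050.2309, Z=5947881.0607
→ Helmert 7p (PV): X=1642684.4396, Y=1548780.5587, Z=5947753.4289

X=1642684.4396 m, Y=1548780.5587 m, Z=5947753.4289 m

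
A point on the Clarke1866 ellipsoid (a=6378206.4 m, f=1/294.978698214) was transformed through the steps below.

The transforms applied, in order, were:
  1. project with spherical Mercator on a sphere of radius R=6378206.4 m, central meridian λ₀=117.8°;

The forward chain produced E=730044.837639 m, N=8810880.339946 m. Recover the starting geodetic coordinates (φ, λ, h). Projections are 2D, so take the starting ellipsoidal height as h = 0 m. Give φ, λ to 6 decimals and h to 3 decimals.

φ=61.795373°, λ=124.358033°, h=0.000 m

start: E=730044.8376, N=8810880.3399 m
→ merc⁻¹: φ=61.79537300°, λ=124.35803300°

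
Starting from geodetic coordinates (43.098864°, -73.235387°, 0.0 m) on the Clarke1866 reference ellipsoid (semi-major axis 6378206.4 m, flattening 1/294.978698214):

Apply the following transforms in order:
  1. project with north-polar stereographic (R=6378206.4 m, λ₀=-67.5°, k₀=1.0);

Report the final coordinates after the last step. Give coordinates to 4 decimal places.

E=-552992.8962 m, N=-5505863.8866 m

start: φ=43.098864°, λ=-73.235387°, h=0.000 m
→ stereo (R=6378206.4, λ₀=-67.5°): E=-552992.8962, N=-5505863.8866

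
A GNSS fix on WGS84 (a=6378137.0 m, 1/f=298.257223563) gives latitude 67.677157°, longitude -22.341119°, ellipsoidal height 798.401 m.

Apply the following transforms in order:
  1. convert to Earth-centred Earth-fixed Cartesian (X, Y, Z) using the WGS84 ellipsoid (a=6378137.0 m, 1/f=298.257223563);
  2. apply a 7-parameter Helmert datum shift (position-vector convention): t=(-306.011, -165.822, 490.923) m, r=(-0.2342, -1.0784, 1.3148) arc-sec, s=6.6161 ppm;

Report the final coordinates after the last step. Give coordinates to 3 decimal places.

X=2247140.776 m, Y=-923784.898 m, Z=5878791.439 m

start: φ=67.677157°, λ=-22.341119°, h=798.401 m
→ ECEF (a=6378137.000, f=1/298.257223563): X=2247456.7635, Y=-923633.9659, Z=5878248.8260
→ Helmert 7p (PV): X=2247140.7764, Y=-923784.8982, Z=5878791.4391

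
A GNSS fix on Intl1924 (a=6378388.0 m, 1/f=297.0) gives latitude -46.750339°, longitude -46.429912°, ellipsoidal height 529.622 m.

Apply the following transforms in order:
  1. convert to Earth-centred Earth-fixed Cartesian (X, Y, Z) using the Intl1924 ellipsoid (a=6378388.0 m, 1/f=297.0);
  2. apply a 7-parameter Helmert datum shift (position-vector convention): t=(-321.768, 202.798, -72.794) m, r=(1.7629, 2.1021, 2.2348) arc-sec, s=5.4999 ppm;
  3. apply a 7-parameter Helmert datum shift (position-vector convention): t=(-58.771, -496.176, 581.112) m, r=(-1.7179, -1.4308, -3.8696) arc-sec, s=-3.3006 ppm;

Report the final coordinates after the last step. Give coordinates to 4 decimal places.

X=3017438.1790 m, Y=-3172694.9984 m, Z=-4622775.3625 m

start: φ=-46.750339°, λ=-46.429912°, h=529.622 m
→ ECEF (a=6378388.000, f=1/297.0): X=3017852.2639, Y=-3172371.7379, Z=-4623262.9944
→ Helmert 7p (PV): X=3017534.3482, Y=-3172114.1759, Z=-4623419.0855
→ Helmert 7p (PV): X=3017438.1790, Y=-3172694.9984, Z=-4622775.3625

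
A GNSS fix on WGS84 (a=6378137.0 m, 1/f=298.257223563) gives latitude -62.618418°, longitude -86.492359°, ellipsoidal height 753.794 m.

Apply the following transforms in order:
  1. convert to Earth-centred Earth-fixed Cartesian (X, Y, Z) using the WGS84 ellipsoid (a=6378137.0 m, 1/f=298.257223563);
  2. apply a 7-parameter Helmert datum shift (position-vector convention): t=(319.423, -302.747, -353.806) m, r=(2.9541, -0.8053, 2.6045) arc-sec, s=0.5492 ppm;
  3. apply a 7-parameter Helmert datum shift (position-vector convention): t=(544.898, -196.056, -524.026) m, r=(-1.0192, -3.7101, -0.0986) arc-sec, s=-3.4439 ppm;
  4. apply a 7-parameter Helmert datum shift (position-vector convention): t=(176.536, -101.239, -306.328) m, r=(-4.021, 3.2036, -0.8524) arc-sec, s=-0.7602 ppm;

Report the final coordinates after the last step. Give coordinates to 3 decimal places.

X=181066.413 m, Y=-2936650.551 m, Z=-5642345.634 m

start: φ=-62.618418°, λ=-86.492359°, h=753.794 m
→ ECEF (a=6378137.000, f=1/298.257223563): X=179966.8111, Y=-2936005.6067, Z=-5641212.9328
→ Helmert 7p (PV): X=180345.4303, Y=-2936226.9009, Z=-5641611.1834
→ Helmert 7p (PV): X=180989.7793, Y=-2936440.8074, Z=-5642098.0279
→ Helmert 7p (PV): X=181066.4126, Y=-2936650.5511, Z=-5642345.6339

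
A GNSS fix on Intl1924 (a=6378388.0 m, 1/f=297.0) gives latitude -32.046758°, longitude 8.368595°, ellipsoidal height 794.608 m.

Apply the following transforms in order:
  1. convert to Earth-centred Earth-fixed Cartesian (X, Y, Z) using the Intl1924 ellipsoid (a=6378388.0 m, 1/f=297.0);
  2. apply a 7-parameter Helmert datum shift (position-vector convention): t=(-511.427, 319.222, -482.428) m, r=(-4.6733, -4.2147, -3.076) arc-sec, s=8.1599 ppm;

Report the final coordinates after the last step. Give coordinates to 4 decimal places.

X=5354201.8073 m, Y=787867.7475 m, Z=-3365717.2830 m

start: φ=-32.046758°, λ=8.368595°, h=794.608 m
→ ECEF (a=6378388.000, f=1/297.0): X=5354589.0292, Y=787698.1984, Z=-3365298.9612
→ Helmert 7p (PV): X=5354201.8073, Y=787867.7475, Z=-3365717.2830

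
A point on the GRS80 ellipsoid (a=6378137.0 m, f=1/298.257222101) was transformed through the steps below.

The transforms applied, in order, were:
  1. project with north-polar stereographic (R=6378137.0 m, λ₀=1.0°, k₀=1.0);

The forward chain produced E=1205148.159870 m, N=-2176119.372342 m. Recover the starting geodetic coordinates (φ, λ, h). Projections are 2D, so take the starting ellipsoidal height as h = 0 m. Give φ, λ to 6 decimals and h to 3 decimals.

start: E=1205148.1599, N=-2176119.3723 m
→ stereo⁻¹: φ=67.93096700°, λ=29.97795100°

φ=67.930967°, λ=29.977951°, h=0.000 m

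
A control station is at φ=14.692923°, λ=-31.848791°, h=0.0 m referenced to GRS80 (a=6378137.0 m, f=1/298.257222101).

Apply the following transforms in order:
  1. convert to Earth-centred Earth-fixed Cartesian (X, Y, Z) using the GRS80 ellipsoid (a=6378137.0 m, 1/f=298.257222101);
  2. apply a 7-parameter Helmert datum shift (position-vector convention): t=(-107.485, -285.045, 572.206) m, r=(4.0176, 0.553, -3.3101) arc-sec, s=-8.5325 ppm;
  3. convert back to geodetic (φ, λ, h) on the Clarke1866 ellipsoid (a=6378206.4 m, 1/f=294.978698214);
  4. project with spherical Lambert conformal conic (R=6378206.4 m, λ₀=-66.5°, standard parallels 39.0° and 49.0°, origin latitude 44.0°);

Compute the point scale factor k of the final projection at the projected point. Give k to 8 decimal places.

start: φ=14.692923°, λ=-31.848791°, h=0.000 m
→ ECEF (a=6378137.000, f=1/298.257222101): X=5241827.6049, Y=-3256253.8391, Z=1607257.2622
→ Helmert 7p (PV): X=5241627.4478, Y=-3256626.5250, Z=1607738.2766
→ geod (Bowring, a=6378206.400): φ=14.69811929°, λ=-31.85271099°, h=93.6665 m
→ into lcc (λ₀=-66.5°): φ=14.69811929°, λ−λ₀=34.64728901°
scale k = 1.12258110

1.12258110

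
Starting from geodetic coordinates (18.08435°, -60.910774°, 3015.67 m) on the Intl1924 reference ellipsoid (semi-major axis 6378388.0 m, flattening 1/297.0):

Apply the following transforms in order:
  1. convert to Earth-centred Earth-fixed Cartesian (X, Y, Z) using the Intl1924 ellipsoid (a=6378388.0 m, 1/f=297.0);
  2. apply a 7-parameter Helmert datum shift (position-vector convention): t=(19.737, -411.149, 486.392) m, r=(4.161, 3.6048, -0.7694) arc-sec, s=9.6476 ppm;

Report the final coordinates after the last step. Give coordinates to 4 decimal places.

start: φ=18.084350°, λ=-60.910774°, h=3015.670 m
→ ECEF (a=6378388.000, f=1/297.0): X=2950149.5680, Y=-5302718.8893, Z=1968221.5301
→ Helmert 7p (PV): X=2950212.3847, Y=-5303231.9070, Z=1968568.3784

X=2950212.3847 m, Y=-5303231.9070 m, Z=1968568.3784 m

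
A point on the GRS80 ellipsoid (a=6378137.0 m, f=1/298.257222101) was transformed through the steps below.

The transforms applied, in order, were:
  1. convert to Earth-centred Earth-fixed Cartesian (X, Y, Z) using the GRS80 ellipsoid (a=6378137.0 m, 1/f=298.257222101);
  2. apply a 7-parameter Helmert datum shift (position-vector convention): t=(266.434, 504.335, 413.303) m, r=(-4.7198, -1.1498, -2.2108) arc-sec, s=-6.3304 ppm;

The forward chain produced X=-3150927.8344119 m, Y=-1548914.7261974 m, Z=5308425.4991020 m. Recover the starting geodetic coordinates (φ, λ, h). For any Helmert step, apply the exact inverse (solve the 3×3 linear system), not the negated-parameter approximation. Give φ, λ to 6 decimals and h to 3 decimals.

start: X=-3150927.8344, Y=-1548914.7262, Z=5308425.4991 m
→ Helmert⁻¹: X=-3151168.0190, Y=-1549584.1043, Z=5308027.9060
→ geod (Bowring, a=6378137.000): φ=56.68992300°, λ=-153.81438800°, h=1211.0220 m

φ=56.689923°, λ=-153.814388°, h=1211.022 m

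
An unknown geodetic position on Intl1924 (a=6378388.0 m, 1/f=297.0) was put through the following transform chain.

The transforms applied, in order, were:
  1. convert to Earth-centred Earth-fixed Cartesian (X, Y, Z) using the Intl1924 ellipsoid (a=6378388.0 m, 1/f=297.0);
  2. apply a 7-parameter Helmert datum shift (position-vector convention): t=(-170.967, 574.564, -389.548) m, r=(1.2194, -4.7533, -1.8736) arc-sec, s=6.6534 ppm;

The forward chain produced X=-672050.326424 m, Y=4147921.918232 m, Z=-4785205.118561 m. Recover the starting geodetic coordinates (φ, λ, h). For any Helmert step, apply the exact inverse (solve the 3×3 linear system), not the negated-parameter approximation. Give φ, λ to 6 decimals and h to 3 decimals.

start: X=-672050.3264, Y=4147921.9182, Z=-4785205.1186 m
→ Helmert⁻¹: X=-672022.8248, Y=4147285.3693, Z=-4784792.7669
→ geod (Bowring, a=6378388.000): φ=-48.90611900°, λ=99.20416200°, h=1326.1130 m

φ=-48.906119°, λ=99.204162°, h=1326.113 m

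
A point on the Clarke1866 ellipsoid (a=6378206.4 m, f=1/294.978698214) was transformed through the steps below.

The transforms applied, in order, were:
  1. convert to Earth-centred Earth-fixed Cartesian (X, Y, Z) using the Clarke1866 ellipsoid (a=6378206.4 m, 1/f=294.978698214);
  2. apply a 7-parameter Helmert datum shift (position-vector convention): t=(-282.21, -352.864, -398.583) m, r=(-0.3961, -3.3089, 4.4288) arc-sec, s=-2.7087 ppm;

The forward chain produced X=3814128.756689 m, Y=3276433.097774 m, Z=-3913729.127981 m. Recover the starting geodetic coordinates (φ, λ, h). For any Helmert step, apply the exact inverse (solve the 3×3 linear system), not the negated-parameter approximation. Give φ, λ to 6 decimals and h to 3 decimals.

start: X=3814128.7567, Y=3276433.0978, Z=-3913729.1280 m
→ Helmert⁻¹: X=3814428.8760, Y=3276720.4515, Z=-3913396.0437
→ geod (Bowring, a=6378206.400): φ=-38.07978000°, λ=40.66366800°, h=1900.8130 m

φ=-38.079780°, λ=40.663668°, h=1900.813 m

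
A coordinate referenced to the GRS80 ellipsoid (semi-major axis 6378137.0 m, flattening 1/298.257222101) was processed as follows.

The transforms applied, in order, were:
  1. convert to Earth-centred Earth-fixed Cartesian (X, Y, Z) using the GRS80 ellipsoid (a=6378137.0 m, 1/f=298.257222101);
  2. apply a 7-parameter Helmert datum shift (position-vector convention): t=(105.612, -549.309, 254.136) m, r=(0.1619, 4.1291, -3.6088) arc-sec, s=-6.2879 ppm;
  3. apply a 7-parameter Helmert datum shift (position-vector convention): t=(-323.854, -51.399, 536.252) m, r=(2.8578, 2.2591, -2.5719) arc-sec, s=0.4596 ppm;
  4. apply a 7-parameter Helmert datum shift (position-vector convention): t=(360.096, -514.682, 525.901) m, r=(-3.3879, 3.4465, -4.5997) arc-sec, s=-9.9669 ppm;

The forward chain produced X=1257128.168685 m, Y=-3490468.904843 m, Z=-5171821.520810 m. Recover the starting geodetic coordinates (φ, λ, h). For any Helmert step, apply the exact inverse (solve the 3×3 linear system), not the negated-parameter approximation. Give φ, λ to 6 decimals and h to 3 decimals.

start: X=1257128.1687, Y=-3490468.9048, Z=-5171821.5208 m
→ Helmert⁻¹: X=1256944.8498, Y=-3489876.0201, Z=-5172435.2934
→ Helmert⁻¹: X=1257368.2969, Y=-3489879.0098, Z=-5172907.0444
→ Helmert⁻¹: X=1257435.1984, Y=-3489333.7020, Z=-5173165.7982
→ geod (Bowring, a=6378137.000): φ=-54.54273900°, λ=-70.18259100°, h=1405.1000 m

φ=-54.542739°, λ=-70.182591°, h=1405.100 m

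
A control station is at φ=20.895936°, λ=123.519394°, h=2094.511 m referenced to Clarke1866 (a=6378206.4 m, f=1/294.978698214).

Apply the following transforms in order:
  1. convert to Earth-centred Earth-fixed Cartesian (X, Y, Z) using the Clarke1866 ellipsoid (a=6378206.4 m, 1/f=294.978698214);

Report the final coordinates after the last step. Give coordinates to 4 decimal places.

X=-3293012.5019 m, Y=4971542.0786 m, Z=2261248.2387 m

start: φ=20.895936°, λ=123.519394°, h=2094.511 m
→ ECEF (a=6378206.400, f=1/294.978698214): X=-3293012.5019, Y=4971542.0786, Z=2261248.2387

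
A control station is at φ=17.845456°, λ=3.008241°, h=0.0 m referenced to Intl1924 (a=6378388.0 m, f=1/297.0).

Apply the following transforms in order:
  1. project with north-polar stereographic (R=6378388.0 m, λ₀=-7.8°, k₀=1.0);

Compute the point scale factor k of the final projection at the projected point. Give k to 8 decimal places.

1.53086540

start: φ=17.845456°, λ=3.008241°, h=0.000 m
→ into stereo (λ₀=-7.8°): φ=17.84545600°, λ−λ₀=10.80824100°
scale k = 1.53086540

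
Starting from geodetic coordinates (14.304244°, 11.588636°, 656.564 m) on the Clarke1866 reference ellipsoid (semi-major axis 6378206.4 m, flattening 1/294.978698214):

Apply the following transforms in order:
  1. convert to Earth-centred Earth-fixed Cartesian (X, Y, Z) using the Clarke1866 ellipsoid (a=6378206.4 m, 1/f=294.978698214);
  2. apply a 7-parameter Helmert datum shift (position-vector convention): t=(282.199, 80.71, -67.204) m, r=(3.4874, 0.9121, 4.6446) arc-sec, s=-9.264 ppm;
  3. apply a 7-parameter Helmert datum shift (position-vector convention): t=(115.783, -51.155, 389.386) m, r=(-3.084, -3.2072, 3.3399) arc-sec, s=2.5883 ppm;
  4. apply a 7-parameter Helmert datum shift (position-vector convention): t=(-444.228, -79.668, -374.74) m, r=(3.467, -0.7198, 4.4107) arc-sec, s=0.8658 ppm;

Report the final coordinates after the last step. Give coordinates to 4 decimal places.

start: φ=14.304244°, λ=11.588636°, h=656.564 m
→ ECEF (a=6378206.400, f=1/294.978698214): X=6056351.9691, Y=1241938.7443, Z=1565687.6489
→ Helmert 7p (PV): X=6056557.0201, Y=1242117.8511, Z=1565600.1573
→ Helmert 7p (PV): X=6056644.0230, Y=1242191.3893, Z=1566069.1971
→ Helmert 7p (PV): X=6056173.0111, Y=1242215.9869, Z=1565737.8282

X=6056173.0111 m, Y=1242215.9869 m, Z=1565737.8282 m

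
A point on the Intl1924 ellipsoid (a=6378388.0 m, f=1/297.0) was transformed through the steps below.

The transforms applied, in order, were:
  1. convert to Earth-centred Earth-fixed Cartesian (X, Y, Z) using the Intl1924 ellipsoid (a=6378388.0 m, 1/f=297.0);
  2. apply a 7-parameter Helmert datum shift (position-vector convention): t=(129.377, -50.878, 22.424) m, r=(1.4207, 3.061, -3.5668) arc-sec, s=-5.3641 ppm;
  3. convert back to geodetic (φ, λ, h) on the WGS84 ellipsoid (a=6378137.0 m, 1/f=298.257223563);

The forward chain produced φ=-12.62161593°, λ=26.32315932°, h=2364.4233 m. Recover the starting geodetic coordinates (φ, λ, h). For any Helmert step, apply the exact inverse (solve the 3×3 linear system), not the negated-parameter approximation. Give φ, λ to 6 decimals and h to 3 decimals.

start: φ=-12.621616°, λ=26.323159°, h=2364.423 m
→ ECEF (a=6378137.000, f=1/298.257223563): X=5581581.1248, Y=2761396.9712, Z=-1385103.7300
→ Helmert⁻¹: X=5581454.4884, Y=2761549.6383, Z=-1385069.7753
→ geod (Bowring, a=6378388.000): φ=-12.62175800°, λ=26.32493500°, h=2065.6550 m

φ=-12.621758°, λ=26.324935°, h=2065.655 m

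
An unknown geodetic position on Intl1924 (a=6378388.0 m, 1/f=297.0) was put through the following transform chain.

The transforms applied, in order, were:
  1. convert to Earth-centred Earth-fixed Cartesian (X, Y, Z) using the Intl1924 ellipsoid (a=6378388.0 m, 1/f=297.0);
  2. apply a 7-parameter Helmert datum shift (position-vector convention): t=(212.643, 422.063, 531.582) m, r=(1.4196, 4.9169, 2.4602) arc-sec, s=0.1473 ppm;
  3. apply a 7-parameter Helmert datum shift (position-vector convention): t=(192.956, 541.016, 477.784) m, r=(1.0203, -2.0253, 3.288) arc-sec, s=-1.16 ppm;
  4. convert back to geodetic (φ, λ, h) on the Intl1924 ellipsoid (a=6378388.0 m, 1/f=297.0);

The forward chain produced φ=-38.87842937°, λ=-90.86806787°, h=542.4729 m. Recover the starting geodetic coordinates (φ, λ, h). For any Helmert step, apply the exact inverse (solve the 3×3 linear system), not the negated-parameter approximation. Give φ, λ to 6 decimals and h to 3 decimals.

start: φ=-38.878429°, λ=-90.868068°, h=542.473 m
→ ECEF (a=6378388.000, f=1/297.0): X=-75333.0103, Y=-4971884.6231, Z=-3982225.6254
→ Helmert⁻¹: X=-75644.4238, Y=-4972449.9019, Z=-3982682.6901
→ Helmert⁻¹: X=-75821.4190, Y=-4972897.7419, Z=-3983181.2673
→ geod (Bowring, a=6378388.000): φ=-38.87936100°, λ=-90.87351700°, h=1936.6810 m

φ=-38.879361°, λ=-90.873517°, h=1936.681 m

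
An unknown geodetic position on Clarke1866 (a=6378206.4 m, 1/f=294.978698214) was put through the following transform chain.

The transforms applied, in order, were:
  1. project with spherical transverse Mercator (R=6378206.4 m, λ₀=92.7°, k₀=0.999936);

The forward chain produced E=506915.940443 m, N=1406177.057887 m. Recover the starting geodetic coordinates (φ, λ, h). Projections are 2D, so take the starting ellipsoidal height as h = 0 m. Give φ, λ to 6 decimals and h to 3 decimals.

start: E=506915.9404, N=1406177.0579 m
→ tm⁻¹: φ=12.59212300°, λ=97.36152200°

φ=12.592123°, λ=97.361522°, h=0.000 m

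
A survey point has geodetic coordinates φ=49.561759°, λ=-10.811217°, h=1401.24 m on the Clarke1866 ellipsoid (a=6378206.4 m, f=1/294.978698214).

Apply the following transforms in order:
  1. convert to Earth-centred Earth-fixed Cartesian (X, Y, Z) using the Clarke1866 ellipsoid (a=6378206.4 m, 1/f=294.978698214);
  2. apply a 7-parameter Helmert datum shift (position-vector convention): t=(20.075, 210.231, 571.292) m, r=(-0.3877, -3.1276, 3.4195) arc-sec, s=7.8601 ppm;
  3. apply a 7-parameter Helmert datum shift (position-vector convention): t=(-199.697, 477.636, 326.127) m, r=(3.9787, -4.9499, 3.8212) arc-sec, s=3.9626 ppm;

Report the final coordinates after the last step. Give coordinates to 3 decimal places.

X=4072242.031 m, Y=-776966.530 m, Z=4833277.588 m

start: φ=49.561759°, λ=-10.811217°, h=1401.240 m
→ ECEF (a=6378206.400, f=1/294.978698214): X=4072535.4585, Y=-777704.0265, Z=4832177.0862
→ Helmert 7p (PV): X=4072527.1661, Y=-777423.3097, Z=4832849.5739
→ Helmert 7p (PV): X=4072242.0310, Y=-776966.5302, Z=4833277.5876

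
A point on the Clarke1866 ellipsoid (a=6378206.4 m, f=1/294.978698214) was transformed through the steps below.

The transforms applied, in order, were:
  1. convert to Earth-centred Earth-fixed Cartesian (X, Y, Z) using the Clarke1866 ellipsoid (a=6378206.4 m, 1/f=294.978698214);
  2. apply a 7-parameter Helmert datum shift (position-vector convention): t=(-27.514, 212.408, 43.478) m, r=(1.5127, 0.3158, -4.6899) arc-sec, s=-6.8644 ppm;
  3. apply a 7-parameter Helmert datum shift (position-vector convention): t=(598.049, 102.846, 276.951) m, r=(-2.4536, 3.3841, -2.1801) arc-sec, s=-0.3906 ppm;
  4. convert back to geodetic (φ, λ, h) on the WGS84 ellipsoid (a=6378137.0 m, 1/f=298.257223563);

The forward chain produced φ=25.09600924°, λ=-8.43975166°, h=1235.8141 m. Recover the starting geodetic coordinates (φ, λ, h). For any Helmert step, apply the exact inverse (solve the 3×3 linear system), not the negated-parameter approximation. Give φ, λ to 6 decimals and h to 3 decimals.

φ=25.098001°, λ=-8.441955°, h=650.553 m

start: φ=25.096009°, λ=-8.439752°, h=1235.814 m
→ ECEF (a=6378137.000, f=1/298.257223563): X=5718030.5903, Y=-848419.3722, Z=2689233.6919
→ Helmert⁻¹: X=5717399.6246, Y=-848494.1072, Z=2689041.5010
→ Helmert⁻¹: X=5717481.5626, Y=-848562.6204, Z=2689031.4584
→ geod (Bowring, a=6378206.400): φ=25.09800100°, λ=-8.44195500°, h=650.5530 m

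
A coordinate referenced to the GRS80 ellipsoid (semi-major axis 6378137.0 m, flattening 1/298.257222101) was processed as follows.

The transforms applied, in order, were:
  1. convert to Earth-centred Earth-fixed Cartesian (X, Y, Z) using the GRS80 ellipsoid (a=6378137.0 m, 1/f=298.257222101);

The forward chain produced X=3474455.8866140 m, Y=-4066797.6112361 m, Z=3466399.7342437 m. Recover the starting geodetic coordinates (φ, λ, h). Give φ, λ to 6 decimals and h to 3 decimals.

φ=33.121437°, λ=-49.491182°, h=2111.269 m

start: X=3474455.8866, Y=-4066797.6112, Z=3466399.7342 m
→ geod (Bowring, a=6378137.000): φ=33.12143700°, λ=-49.49118200°, h=2111.2690 m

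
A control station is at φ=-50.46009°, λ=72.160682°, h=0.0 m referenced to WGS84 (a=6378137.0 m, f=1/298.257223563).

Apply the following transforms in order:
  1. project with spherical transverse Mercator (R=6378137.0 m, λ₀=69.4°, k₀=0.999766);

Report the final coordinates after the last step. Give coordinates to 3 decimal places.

E=195583.090 m, N=-5619512.095 m

start: φ=-50.460090°, λ=72.160682°, h=0.000 m
→ tm (R=6378137.0, λ₀=69.4°): E=195583.0898, N=-5619512.0955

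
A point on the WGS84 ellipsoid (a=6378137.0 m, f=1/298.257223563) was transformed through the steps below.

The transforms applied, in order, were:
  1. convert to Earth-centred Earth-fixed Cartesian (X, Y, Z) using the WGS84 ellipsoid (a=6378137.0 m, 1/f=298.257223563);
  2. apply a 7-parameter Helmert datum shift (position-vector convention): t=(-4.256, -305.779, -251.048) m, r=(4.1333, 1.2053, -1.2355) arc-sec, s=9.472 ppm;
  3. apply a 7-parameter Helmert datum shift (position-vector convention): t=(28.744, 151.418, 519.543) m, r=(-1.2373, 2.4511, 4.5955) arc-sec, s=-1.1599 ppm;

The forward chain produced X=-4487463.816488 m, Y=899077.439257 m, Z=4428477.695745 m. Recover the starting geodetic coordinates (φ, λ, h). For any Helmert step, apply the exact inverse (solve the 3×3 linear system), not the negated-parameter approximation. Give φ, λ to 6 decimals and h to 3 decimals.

start: X=-4487463.8165, Y=899077.4393, Z=4428477.6957 m
→ Helmert⁻¹: X=-4487530.3543, Y=899000.4831, Z=4427915.3550
→ Helmert⁻¹: X=-4487514.8552, Y=899359.5977, Z=4428080.2151
→ geod (Bowring, a=6378137.000): φ=44.24646000°, λ=168.66727600°, h=473.2820 m

φ=44.246460°, λ=168.667276°, h=473.282 m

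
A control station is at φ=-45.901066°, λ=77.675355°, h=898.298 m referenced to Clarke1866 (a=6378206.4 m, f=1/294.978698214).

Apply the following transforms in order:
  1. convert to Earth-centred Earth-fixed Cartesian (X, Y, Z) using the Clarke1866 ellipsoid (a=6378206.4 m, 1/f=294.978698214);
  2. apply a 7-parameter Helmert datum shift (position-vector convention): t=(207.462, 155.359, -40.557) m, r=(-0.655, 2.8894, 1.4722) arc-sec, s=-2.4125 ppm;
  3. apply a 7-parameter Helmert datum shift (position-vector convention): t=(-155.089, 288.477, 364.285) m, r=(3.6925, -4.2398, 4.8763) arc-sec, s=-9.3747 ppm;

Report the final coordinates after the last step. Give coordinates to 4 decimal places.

X=949148.5679 m, Y=4344985.8687 m, Z=-4557595.6915 m

start: φ=-45.901066°, λ=77.675355°, h=898.298 m
→ ECEF (a=6378206.400, f=1/294.978698214): X=949211.2617, Y=4344496.9028, Z=-4558043.3429
→ Helmert 7p (PV): X=949321.5754, Y=4344634.0815, Z=-4558099.9964
→ Helmert 7p (PV): X=949148.5679, Y=4344985.8687, Z=-4557595.6915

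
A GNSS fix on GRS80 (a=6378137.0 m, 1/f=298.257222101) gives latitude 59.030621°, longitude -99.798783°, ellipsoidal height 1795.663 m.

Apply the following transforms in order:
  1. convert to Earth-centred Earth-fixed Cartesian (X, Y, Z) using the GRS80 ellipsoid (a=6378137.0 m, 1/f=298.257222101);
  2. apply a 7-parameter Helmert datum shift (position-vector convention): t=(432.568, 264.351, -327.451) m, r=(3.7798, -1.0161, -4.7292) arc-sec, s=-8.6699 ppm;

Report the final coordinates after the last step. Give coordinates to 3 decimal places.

X=-559769.968 m, Y=-3242874.261 m, Z=5446795.049 m

start: φ=59.030621°, λ=-99.798783°, h=1795.663 m
→ ECEF (a=6378137.000, f=1/298.257222101): X=-560106.2019, Y=-3243079.7518, Z=5447231.9149
→ Helmert 7p (PV): X=-559769.9678, Y=-3242874.2613, Z=5446795.0489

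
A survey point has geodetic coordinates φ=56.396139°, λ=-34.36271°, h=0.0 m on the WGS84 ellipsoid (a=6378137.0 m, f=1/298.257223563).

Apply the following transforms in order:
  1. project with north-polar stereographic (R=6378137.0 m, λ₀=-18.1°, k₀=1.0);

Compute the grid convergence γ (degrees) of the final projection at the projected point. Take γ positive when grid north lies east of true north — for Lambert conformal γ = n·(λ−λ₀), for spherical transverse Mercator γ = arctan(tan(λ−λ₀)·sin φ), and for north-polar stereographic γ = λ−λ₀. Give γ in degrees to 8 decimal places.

start: φ=56.396139°, λ=-34.362710°, h=0.000 m
→ into stereo (λ₀=-18.1°): φ=56.39613900°, λ−λ₀=-16.26271000°
convergence γ = -16.26271000°

-16.26271000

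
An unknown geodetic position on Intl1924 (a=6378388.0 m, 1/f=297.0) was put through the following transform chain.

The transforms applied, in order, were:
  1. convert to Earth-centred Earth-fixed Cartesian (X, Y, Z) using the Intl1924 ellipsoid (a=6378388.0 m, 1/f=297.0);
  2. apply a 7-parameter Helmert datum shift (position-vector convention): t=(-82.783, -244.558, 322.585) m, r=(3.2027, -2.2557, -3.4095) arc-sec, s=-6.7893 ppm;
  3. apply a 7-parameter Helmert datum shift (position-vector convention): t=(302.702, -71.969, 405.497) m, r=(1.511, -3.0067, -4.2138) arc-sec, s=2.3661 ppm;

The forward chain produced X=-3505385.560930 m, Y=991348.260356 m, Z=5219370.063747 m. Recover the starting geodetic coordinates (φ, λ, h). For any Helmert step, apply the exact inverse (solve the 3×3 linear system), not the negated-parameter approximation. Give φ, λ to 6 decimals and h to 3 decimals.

φ=55.263078°, λ=164.204609°, h=606.110 m

start: X=-3505385.5609, Y=991348.2604, Z=5219370.0637 m
→ Helmert⁻¹: X=-3505624.1445, Y=991384.4988, Z=5218996.0569
→ Helmert⁻¹: X=-3505524.4819, Y=991658.8759, Z=5218731.8419
→ geod (Bowring, a=6378388.000): φ=55.26307800°, λ=164.20460900°, h=606.1100 m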